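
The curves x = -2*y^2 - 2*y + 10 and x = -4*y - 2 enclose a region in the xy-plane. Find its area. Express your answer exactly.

Both boundary curves give x as a function of y, so integrate with respect to y. Setting them equal: -2*y^2 + 2*y + 12 = 0, i.e. -2*(y - 3)*(y + 2) = 0, so they meet at y = -2, 3.
For y in [-2, 3], x = -2*y^2 - 2*y + 10 is on the right; area = ∫[-2,3] (-2*y^2 + 2*y + 12) dy = 125/3.

125/3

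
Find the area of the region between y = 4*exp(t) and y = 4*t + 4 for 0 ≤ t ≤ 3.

-34 + 4*exp(3)

On [0, 3], (4*exp(t)) - (4*t + 4) = -4*t + 4*exp(t) - 4 is ≥ 0 throughout, so the area is a single integral of |-4*t + 4*exp(t) - 4|.
∫[0,3] (-4*t + 4*exp(t) - 4) dt = -34 + 4*exp(3).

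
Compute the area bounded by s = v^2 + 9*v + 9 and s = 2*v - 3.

1/6

Both boundary curves give s as a function of v, so integrate with respect to v. Setting them equal: v^2 + 7*v + 12 = 0, i.e. (v + 3)*(v + 4) = 0, so they meet at v = -4, -3.
For v in [-4, -3], s = v^2 + 9*v + 9 is on the left; area = ∫[-4,-3] (-(v^2 + 7*v + 12)) dv = 1/6.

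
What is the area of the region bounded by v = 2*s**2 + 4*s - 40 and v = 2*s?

243

Set the curves equal: 2*s**2 + 4*s - 40 = 2*s, so 2*s**2 + 2*s - 40 = 0, which factors as 2*(s - 4)*(s + 5) = 0. The curves meet at s = -5, 4.
On [-5, 4], v = 2*s is on top; that piece has area ∫[-5,4] (-(2*s**2 + 2*s - 40)) ds = 243.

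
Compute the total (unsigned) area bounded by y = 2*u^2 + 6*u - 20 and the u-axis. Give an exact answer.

343/3

The curve meets the u-axis where 2*u^2 + 6*u - 20 = 0, i.e. 2*(u - 2)*(u + 5) = 0, at u = -5, 2.
On [-5, 2] the curve lies below the axis; ∫[-5,2] (2*u^2 + 6*u - 20) du = -343/3, giving area 343/3.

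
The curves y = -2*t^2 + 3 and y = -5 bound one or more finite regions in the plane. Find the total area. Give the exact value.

64/3

Set the curves equal: -2*t^2 + 3 = -5, so -2*t^2 + 8 = 0, which factors as -2*(t - 2)*(t + 2) = 0. The curves meet at t = -2, 2.
On [-2, 2], y = -2*t^2 + 3 is on top; that piece has area ∫[-2,2] (-2*t^2 + 8) dt = 64/3.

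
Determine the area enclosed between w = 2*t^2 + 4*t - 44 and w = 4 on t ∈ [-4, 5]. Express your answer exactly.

The difference (2*t^2 + 4*t - 44) - (4) = 2*t^2 + 4*t - 48 changes sign at t = 4 inside [-4, 5], so split the integral there.
∫[-4,4] (2*t^2 + 4*t - 48) dt = -896/3; the area of that piece is 896/3.
∫[4,5] (2*t^2 + 4*t - 48) dt = 32/3.
Total area = 896/3 + 32/3 = 928/3.

928/3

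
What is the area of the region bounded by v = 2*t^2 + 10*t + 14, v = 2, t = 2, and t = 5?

219

On [2, 5], (2*t^2 + 10*t + 14) - (2) = 2*t^2 + 10*t + 12 is ≥ 0 throughout, so the area is a single integral of |2*t^2 + 10*t + 12|.
∫[2,5] (2*t^2 + 10*t + 12) dt = 219.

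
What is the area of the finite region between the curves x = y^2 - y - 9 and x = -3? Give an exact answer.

125/6

Both boundary curves give x as a function of y, so integrate with respect to y. Setting them equal: y^2 - y - 6 = 0, i.e. (y - 3)*(y + 2) = 0, so they meet at y = -2, 3.
For y in [-2, 3], x = y^2 - y - 9 is on the left; area = ∫[-2,3] (-(y^2 - y - 6)) dy = 125/6.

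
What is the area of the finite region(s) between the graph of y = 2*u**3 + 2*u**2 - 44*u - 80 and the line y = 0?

The curve meets the u-axis where 2*u**3 + 2*u**2 - 44*u - 80 = 0, i.e. 2*(u - 5)*(u + 2)*(u + 4) = 0, at u = -4, -2, 5.
On [-4, -2] the curve lies above the axis; ∫[-4,-2] (2*u**3 + 2*u**2 - 44*u - 80) du = 64/3, giving area 64/3.
On [-2, 5] the curve lies below the axis; ∫[-2,5] (2*u**3 + 2*u**2 - 44*u - 80) du = -3773/6, giving area 3773/6.
Total area = 64/3 + 3773/6 = 3901/6.

3901/6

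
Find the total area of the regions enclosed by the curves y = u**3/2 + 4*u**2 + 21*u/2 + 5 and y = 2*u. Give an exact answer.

71/12

Set the curves equal: u**3/2 + 4*u**2 + 21*u/2 + 5 = 2*u, so u**3/2 + 4*u**2 + 17*u/2 + 5 = 0, which factors as (u + 1)*(u + 2)*(u + 5)/2 = 0. The curves meet at u = -5, -2, -1.
On [-5, -2], y = u**3/2 + 4*u**2 + 21*u/2 + 5 is on top; that piece has area ∫[-5,-2] (u**3/2 + 4*u**2 + 17*u/2 + 5) du = 45/8.
On [-2, -1], y = 2*u is on top; that piece has area ∫[-2,-1] (-(u**3/2 + 4*u**2 + 17*u/2 + 5)) du = 7/24.
Total enclosed area = 45/8 + 7/24 = 71/12.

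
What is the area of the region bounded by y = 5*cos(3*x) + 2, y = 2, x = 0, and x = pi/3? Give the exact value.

The difference (5*cos(3*x) + 2) - (2) = 5*cos(3*x) changes sign at x = pi/6 inside [0, pi/3], so split the integral there.
∫[0,pi/6] (5*cos(3*x)) dx = 5/3.
∫[pi/6,pi/3] (5*cos(3*x)) dx = -5/3; the area of that piece is 5/3.
Total area = 5/3 + 5/3 = 10/3.

10/3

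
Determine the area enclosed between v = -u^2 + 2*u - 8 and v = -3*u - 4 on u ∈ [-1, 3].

12

The difference (-u^2 + 2*u - 8) - (-3*u - 4) = -u^2 + 5*u - 4 changes sign at u = 1 inside [-1, 3], so split the integral there.
∫[-1,1] (-u^2 + 5*u - 4) du = -26/3; the area of that piece is 26/3.
∫[1,3] (-u^2 + 5*u - 4) du = 10/3.
Total area = 26/3 + 10/3 = 12.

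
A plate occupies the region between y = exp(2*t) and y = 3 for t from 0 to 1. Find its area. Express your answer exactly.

The difference (exp(2*t)) - (3) = exp(2*t) - 3 changes sign at t = log(3)/2 inside [0, 1], so split the integral there.
∫[0,log(3)/2] (exp(2*t) - 3) dt = 1 - 3*log(3)/2; the area of that piece is -1 + 3*log(3)/2.
∫[log(3)/2,1] (exp(2*t) - 3) dt = -9/2 + 3*log(3)/2 + exp(2)/2.
Total area = (-1 + 3*log(3)/2) + (-9/2 + 3*log(3)/2 + exp(2)/2) = -11/2 + 3*log(3) + exp(2)/2.

-11/2 + 3*log(3) + exp(2)/2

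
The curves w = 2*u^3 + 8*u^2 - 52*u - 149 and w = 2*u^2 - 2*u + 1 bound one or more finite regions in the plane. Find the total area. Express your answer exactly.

Set the curves equal: 2*u^3 + 8*u^2 - 52*u - 149 = 2*u^2 - 2*u + 1, so 2*u^3 + 6*u^2 - 50*u - 150 = 0, which factors as 2*(u - 5)*(u + 3)*(u + 5) = 0. The curves meet at u = -5, -3, 5.
On [-5, -3], w = 2*u^3 + 8*u^2 - 52*u - 149 is on top; that piece has area ∫[-5,-3] (2*u^3 + 6*u^2 - 50*u - 150) du = 24.
On [-3, 5], w = 2*u^2 - 2*u + 1 is on top; that piece has area ∫[-3,5] (-(2*u^3 + 6*u^2 - 50*u - 150)) du = 1024.
Total enclosed area = 24 + 1024 = 1048.

1048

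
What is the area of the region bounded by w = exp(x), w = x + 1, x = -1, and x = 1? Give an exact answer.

On [-1, 1], (exp(x)) - (x + 1) = -x + exp(x) - 1 is ≥ 0 throughout, so the area is a single integral of |-x + exp(x) - 1|.
∫[-1,1] (-x + exp(x) - 1) dx = -2 - exp(-1) + exp(1).

-2 - exp(-1) + exp(1)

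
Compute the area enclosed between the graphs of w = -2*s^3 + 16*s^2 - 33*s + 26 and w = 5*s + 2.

37/6

Set the curves equal: -2*s^3 + 16*s^2 - 33*s + 26 = 5*s + 2, so -2*s^3 + 16*s^2 - 38*s + 24 = 0, which factors as -2*(s - 4)*(s - 3)*(s - 1) = 0. The curves meet at s = 1, 3, 4.
On [1, 3], w = 5*s + 2 is on top; that piece has area ∫[1,3] (-(-2*s^3 + 16*s^2 - 38*s + 24)) ds = 16/3.
On [3, 4], w = -2*s^3 + 16*s^2 - 33*s + 26 is on top; that piece has area ∫[3,4] (-2*s^3 + 16*s^2 - 38*s + 24) ds = 5/6.
Total enclosed area = 16/3 + 5/6 = 37/6.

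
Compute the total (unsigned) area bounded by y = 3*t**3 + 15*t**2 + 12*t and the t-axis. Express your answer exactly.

71/2

The curve meets the t-axis where 3*t**3 + 15*t**2 + 12*t = 0, i.e. 3*t*(t + 1)*(t + 4) = 0, at t = -4, -1, 0.
On [-4, -1] the curve lies above the axis; ∫[-4,-1] (3*t**3 + 15*t**2 + 12*t) dt = 135/4, giving area 135/4.
On [-1, 0] the curve lies below the axis; ∫[-1,0] (3*t**3 + 15*t**2 + 12*t) dt = -7/4, giving area 7/4.
Total area = 135/4 + 7/4 = 71/2.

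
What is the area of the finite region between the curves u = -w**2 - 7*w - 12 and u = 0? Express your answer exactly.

Both boundary curves give u as a function of w, so integrate with respect to w. Setting them equal: -w**2 - 7*w - 12 = 0, i.e. -(w + 3)*(w + 4) = 0, so they meet at w = -4, -3.
For w in [-4, -3], u = -w**2 - 7*w - 12 is on the right; area = ∫[-4,-3] (-w**2 - 7*w - 12) dw = 1/6.

1/6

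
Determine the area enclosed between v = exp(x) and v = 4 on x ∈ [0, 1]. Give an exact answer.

On [0, 1], (exp(x)) - (4) = exp(x) - 4 is ≤ 0 throughout, so the area is a single integral of |exp(x) - 4|.
∫[0,1] (exp(x) - 4) dx = -5 + exp(1); the area of that piece is 5 - exp(1).

5 - exp(1)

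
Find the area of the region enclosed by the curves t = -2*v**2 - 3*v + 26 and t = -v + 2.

Both boundary curves give t as a function of v, so integrate with respect to v. Setting them equal: -2*v**2 - 2*v + 24 = 0, i.e. -2*(v - 3)*(v + 4) = 0, so they meet at v = -4, 3.
For v in [-4, 3], t = -2*v**2 - 3*v + 26 is on the right; area = ∫[-4,3] (-2*v**2 - 2*v + 24) dv = 343/3.

343/3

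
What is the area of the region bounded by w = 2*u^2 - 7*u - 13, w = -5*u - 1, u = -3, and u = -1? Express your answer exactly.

10

The difference (2*u^2 - 7*u - 13) - (-5*u - 1) = 2*u^2 - 2*u - 12 changes sign at u = -2 inside [-3, -1], so split the integral there.
∫[-3,-2] (2*u^2 - 2*u - 12) du = 17/3.
∫[-2,-1] (2*u^2 - 2*u - 12) du = -13/3; the area of that piece is 13/3.
Total area = 17/3 + 13/3 = 10.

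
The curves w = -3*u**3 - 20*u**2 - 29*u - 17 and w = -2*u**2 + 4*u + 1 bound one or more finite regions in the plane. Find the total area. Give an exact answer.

3/2

Set the curves equal: -3*u**3 - 20*u**2 - 29*u - 17 = -2*u**2 + 4*u + 1, so -3*u**3 - 18*u**2 - 33*u - 18 = 0, which factors as -3*(u + 1)*(u + 2)*(u + 3) = 0. The curves meet at u = -3, -2, -1.
On [-3, -2], w = -2*u**2 + 4*u + 1 is on top; that piece has area ∫[-3,-2] (-(-3*u**3 - 18*u**2 - 33*u - 18)) du = 3/4.
On [-2, -1], w = -3*u**3 - 20*u**2 - 29*u - 17 is on top; that piece has area ∫[-2,-1] (-3*u**3 - 18*u**2 - 33*u - 18) du = 3/4.
Total enclosed area = 3/4 + 3/4 = 3/2.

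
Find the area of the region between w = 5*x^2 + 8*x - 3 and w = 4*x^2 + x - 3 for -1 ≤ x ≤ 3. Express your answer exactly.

131/3

The difference (5*x^2 + 8*x - 3) - (4*x^2 + x - 3) = x^2 + 7*x changes sign at x = 0 inside [-1, 3], so split the integral there.
∫[-1,0] (x^2 + 7*x) dx = -19/6; the area of that piece is 19/6.
∫[0,3] (x^2 + 7*x) dx = 81/2.
Total area = 19/6 + 81/2 = 131/3.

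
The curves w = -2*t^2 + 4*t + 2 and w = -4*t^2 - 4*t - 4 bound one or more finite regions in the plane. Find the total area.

8/3

Set the curves equal: -2*t^2 + 4*t + 2 = -4*t^2 - 4*t - 4, so 2*t^2 + 8*t + 6 = 0, which factors as 2*(t + 1)*(t + 3) = 0. The curves meet at t = -3, -1.
On [-3, -1], w = -4*t^2 - 4*t - 4 is on top; that piece has area ∫[-3,-1] (-(2*t^2 + 8*t + 6)) dt = 8/3.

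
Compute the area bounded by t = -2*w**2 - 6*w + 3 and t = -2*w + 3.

8/3

Both boundary curves give t as a function of w, so integrate with respect to w. Setting them equal: -2*w**2 - 4*w = 0, i.e. -2*w*(w + 2) = 0, so they meet at w = -2, 0.
For w in [-2, 0], t = -2*w**2 - 6*w + 3 is on the right; area = ∫[-2,0] (-2*w**2 - 4*w) dw = 8/3.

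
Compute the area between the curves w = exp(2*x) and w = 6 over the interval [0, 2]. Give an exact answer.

The difference (exp(2*x)) - (6) = exp(2*x) - 6 changes sign at x = log(6)/2 inside [0, 2], so split the integral there.
∫[0,log(6)/2] (exp(2*x) - 6) dx = 5/2 - log(216); the area of that piece is -5/2 + log(216).
∫[log(6)/2,2] (exp(2*x) - 6) dx = -15 + 3*log(6) + exp(4)/2.
Total area = (-5/2 + log(216)) + (-15 + 3*log(6) + exp(4)/2) = -35/2 + 6*log(6) + exp(4)/2.

-35/2 + 6*log(6) + exp(4)/2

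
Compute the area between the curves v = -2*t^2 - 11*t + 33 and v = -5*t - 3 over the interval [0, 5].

313/3

The difference (-2*t^2 - 11*t + 33) - (-5*t - 3) = -2*t^2 - 6*t + 36 changes sign at t = 3 inside [0, 5], so split the integral there.
∫[0,3] (-2*t^2 - 6*t + 36) dt = 63.
∫[3,5] (-2*t^2 - 6*t + 36) dt = -124/3; the area of that piece is 124/3.
Total area = 63 + 124/3 = 313/3.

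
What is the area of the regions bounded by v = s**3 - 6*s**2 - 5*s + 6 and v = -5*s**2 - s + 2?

71/6

Set the curves equal: s**3 - 6*s**2 - 5*s + 6 = -5*s**2 - s + 2, so s**3 - s**2 - 4*s + 4 = 0, which factors as (s - 2)*(s - 1)*(s + 2) = 0. The curves meet at s = -2, 1, 2.
On [-2, 1], v = s**3 - 6*s**2 - 5*s + 6 is on top; that piece has area ∫[-2,1] (s**3 - s**2 - 4*s + 4) ds = 45/4.
On [1, 2], v = -5*s**2 - s + 2 is on top; that piece has area ∫[1,2] (-(s**3 - s**2 - 4*s + 4)) ds = 7/12.
Total enclosed area = 45/4 + 7/12 = 71/6.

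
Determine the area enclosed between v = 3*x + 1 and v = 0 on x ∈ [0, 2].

8

On [0, 2], (3*x + 1) - (0) = 3*x + 1 is ≥ 0 throughout, so the area is a single integral of |3*x + 1|.
∫[0,2] (3*x + 1) dx = 8.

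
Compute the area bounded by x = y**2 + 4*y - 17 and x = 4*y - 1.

256/3

Both boundary curves give x as a function of y, so integrate with respect to y. Setting them equal: y**2 - 16 = 0, i.e. (y - 4)*(y + 4) = 0, so they meet at y = -4, 4.
For y in [-4, 4], x = y**2 + 4*y - 17 is on the left; area = ∫[-4,4] (-(y**2 - 16)) dy = 256/3.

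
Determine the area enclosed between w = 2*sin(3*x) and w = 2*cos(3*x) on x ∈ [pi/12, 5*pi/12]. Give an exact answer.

4*sqrt(2)/3

On [pi/12, 5*pi/12], (2*sin(3*x)) - (2*cos(3*x)) = 2*sin(3*x) - 2*cos(3*x) is ≥ 0 throughout, so the area is a single integral of |2*sin(3*x) - 2*cos(3*x)|.
∫[pi/12,5*pi/12] (2*sin(3*x) - 2*cos(3*x)) dx = 4*sqrt(2)/3.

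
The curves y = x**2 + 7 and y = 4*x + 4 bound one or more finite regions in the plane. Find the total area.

Set the curves equal: x**2 + 7 = 4*x + 4, so x**2 - 4*x + 3 = 0, which factors as (x - 3)*(x - 1) = 0. The curves meet at x = 1, 3.
On [1, 3], y = 4*x + 4 is on top; that piece has area ∫[1,3] (-(x**2 - 4*x + 3)) dx = 4/3.

4/3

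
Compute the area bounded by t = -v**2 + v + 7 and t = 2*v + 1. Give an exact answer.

Both boundary curves give t as a function of v, so integrate with respect to v. Setting them equal: -v**2 - v + 6 = 0, i.e. -(v - 2)*(v + 3) = 0, so they meet at v = -3, 2.
For v in [-3, 2], t = -v**2 + v + 7 is on the right; area = ∫[-3,2] (-v**2 - v + 6) dv = 125/6.

125/6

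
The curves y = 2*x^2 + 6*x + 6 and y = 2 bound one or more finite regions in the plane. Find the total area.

Set the curves equal: 2*x^2 + 6*x + 6 = 2, so 2*x^2 + 6*x + 4 = 0, which factors as 2*(x + 1)*(x + 2) = 0. The curves meet at x = -2, -1.
On [-2, -1], y = 2 is on top; that piece has area ∫[-2,-1] (-(2*x^2 + 6*x + 4)) dx = 1/3.

1/3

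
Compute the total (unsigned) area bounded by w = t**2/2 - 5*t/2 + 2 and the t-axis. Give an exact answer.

9/4

The curve meets the t-axis where t**2/2 - 5*t/2 + 2 = 0, i.e. (t - 4)*(t - 1)/2 = 0, at t = 1, 4.
On [1, 4] the curve lies below the axis; ∫[1,4] (t**2/2 - 5*t/2 + 2) dt = -9/4, giving area 9/4.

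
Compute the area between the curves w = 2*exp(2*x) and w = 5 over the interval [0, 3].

-19 - 11*log(2)/2 + log(10)/2 + 9*log(5)/2 + exp(6)

The difference (2*exp(2*x)) - (5) = 2*exp(2*x) - 5 changes sign at x = -log(2)/2 + log(5)/2 inside [0, 3], so split the integral there.
∫[0,-log(2)/2 + log(5)/2] (2*exp(2*x) - 5) dx = log(4*sqrt(10)/125) + 3/2; the area of that piece is -3/2 + log(25*sqrt(10)/8).
∫[-log(2)/2 + log(5)/2,3] (2*exp(2*x) - 5) dx = -35/2 - 5*log(2)/2 + 5*log(5)/2 + exp(6).
Total area = (-3/2 + log(25*sqrt(10)/8)) + (-35/2 - 5*log(2)/2 + 5*log(5)/2 + exp(6)) = -19 - 11*log(2)/2 + log(10)/2 + 9*log(5)/2 + exp(6).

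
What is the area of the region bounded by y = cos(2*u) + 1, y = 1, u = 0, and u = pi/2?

The difference (cos(2*u) + 1) - (1) = cos(2*u) changes sign at u = pi/4 inside [0, pi/2], so split the integral there.
∫[0,pi/4] (cos(2*u)) du = 1/2.
∫[pi/4,pi/2] (cos(2*u)) du = -1/2; the area of that piece is 1/2.
Total area = 1/2 + 1/2 = 1.

1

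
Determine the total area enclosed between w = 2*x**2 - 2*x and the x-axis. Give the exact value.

1/3

The curve meets the x-axis where 2*x**2 - 2*x = 0, i.e. 2*x*(x - 1) = 0, at x = 0, 1.
On [0, 1] the curve lies below the axis; ∫[0,1] (2*x**2 - 2*x) dx = -1/3, giving area 1/3.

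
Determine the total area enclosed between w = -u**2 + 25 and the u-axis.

500/3

The curve meets the u-axis where -u**2 + 25 = 0, i.e. -(u - 5)*(u + 5) = 0, at u = -5, 5.
On [-5, 5] the curve lies above the axis; ∫[-5,5] (-u**2 + 25) du = 500/3, giving area 500/3.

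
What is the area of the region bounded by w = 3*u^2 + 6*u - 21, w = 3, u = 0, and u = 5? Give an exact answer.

136

The difference (3*u^2 + 6*u - 21) - (3) = 3*u^2 + 6*u - 24 changes sign at u = 2 inside [0, 5], so split the integral there.
∫[0,2] (3*u^2 + 6*u - 24) du = -28; the area of that piece is 28.
∫[2,5] (3*u^2 + 6*u - 24) du = 108.
Total area = 28 + 108 = 136.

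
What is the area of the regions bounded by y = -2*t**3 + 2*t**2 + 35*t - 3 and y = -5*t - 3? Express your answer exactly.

Set the curves equal: -2*t**3 + 2*t**2 + 35*t - 3 = -5*t - 3, so -2*t**3 + 2*t**2 + 40*t = 0, which factors as -2*t*(t - 5)*(t + 4) = 0. The curves meet at t = -4, 0, 5.
On [-4, 0], y = -5*t - 3 is on top; that piece has area ∫[-4,0] (-(-2*t**3 + 2*t**2 + 40*t)) dt = 448/3.
On [0, 5], y = -2*t**3 + 2*t**2 + 35*t - 3 is on top; that piece has area ∫[0,5] (-2*t**3 + 2*t**2 + 40*t) dt = 1625/6.
Total enclosed area = 448/3 + 1625/6 = 2521/6.

2521/6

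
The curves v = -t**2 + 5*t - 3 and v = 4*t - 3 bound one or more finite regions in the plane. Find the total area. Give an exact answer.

Set the curves equal: -t**2 + 5*t - 3 = 4*t - 3, so -t**2 + t = 0, which factors as -t*(t - 1) = 0. The curves meet at t = 0, 1.
On [0, 1], v = -t**2 + 5*t - 3 is on top; that piece has area ∫[0,1] (-t**2 + t) dt = 1/6.

1/6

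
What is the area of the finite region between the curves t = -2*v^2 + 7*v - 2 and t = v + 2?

1/3

Both boundary curves give t as a function of v, so integrate with respect to v. Setting them equal: -2*v^2 + 6*v - 4 = 0, i.e. -2*(v - 2)*(v - 1) = 0, so they meet at v = 1, 2.
For v in [1, 2], t = -2*v^2 + 7*v - 2 is on the right; area = ∫[1,2] (-2*v^2 + 6*v - 4) dv = 1/3.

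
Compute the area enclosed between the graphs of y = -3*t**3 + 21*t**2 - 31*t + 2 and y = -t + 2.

253/4

Set the curves equal: -3*t**3 + 21*t**2 - 31*t + 2 = -t + 2, so -3*t**3 + 21*t**2 - 30*t = 0, which factors as -3*t*(t - 5)*(t - 2) = 0. The curves meet at t = 0, 2, 5.
On [0, 2], y = -t + 2 is on top; that piece has area ∫[0,2] (-(-3*t**3 + 21*t**2 - 30*t)) dt = 16.
On [2, 5], y = -3*t**3 + 21*t**2 - 31*t + 2 is on top; that piece has area ∫[2,5] (-3*t**3 + 21*t**2 - 30*t) dt = 189/4.
Total enclosed area = 16 + 189/4 = 253/4.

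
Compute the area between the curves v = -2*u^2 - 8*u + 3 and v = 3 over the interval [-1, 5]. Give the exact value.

560/3

The difference (-2*u^2 - 8*u + 3) - (3) = -2*u^2 - 8*u changes sign at u = 0 inside [-1, 5], so split the integral there.
∫[-1,0] (-2*u^2 - 8*u) du = 10/3.
∫[0,5] (-2*u^2 - 8*u) du = -550/3; the area of that piece is 550/3.
Total area = 10/3 + 550/3 = 560/3.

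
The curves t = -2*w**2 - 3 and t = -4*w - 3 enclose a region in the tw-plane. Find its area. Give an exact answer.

8/3

Both boundary curves give t as a function of w, so integrate with respect to w. Setting them equal: -2*w**2 + 4*w = 0, i.e. -2*w*(w - 2) = 0, so they meet at w = 0, 2.
For w in [0, 2], t = -2*w**2 - 3 is on the right; area = ∫[0,2] (-2*w**2 + 4*w) dw = 8/3.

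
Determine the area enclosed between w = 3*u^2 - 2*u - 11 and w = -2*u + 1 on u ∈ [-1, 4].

59

The difference (3*u^2 - 2*u - 11) - (-2*u + 1) = 3*u^2 - 12 changes sign at u = 2 inside [-1, 4], so split the integral there.
∫[-1,2] (3*u^2 - 12) du = -27; the area of that piece is 27.
∫[2,4] (3*u^2 - 12) du = 32.
Total area = 27 + 32 = 59.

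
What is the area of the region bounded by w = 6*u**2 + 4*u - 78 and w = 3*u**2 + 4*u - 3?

Set the curves equal: 6*u**2 + 4*u - 78 = 3*u**2 + 4*u - 3, so 3*u**2 - 75 = 0, which factors as 3*(u - 5)*(u + 5) = 0. The curves meet at u = -5, 5.
On [-5, 5], w = 3*u**2 + 4*u - 3 is on top; that piece has area ∫[-5,5] (-(3*u**2 - 75)) du = 500.

500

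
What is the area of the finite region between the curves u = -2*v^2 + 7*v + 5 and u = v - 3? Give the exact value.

125/3

Both boundary curves give u as a function of v, so integrate with respect to v. Setting them equal: -2*v^2 + 6*v + 8 = 0, i.e. -2*(v - 4)*(v + 1) = 0, so they meet at v = -1, 4.
For v in [-1, 4], u = -2*v^2 + 7*v + 5 is on the right; area = ∫[-1,4] (-2*v^2 + 6*v + 8) dv = 125/3.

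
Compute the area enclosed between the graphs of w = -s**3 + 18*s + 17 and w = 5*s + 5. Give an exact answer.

Set the curves equal: -s**3 + 18*s + 17 = 5*s + 5, so -s**3 + 13*s + 12 = 0, which factors as -(s - 4)*(s + 1)*(s + 3) = 0. The curves meet at s = -3, -1, 4.
On [-3, -1], w = 5*s + 5 is on top; that piece has area ∫[-3,-1] (-(-s**3 + 13*s + 12)) ds = 8.
On [-1, 4], w = -s**3 + 18*s + 17 is on top; that piece has area ∫[-1,4] (-s**3 + 13*s + 12) ds = 375/4.
Total enclosed area = 8 + 375/4 = 407/4.

407/4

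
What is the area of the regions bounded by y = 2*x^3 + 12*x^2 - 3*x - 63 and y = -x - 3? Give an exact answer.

Set the curves equal: 2*x^3 + 12*x^2 - 3*x - 63 = -x - 3, so 2*x^3 + 12*x^2 - 2*x - 60 = 0, which factors as 2*(x - 2)*(x + 3)*(x + 5) = 0. The curves meet at x = -5, -3, 2.
On [-5, -3], y = 2*x^3 + 12*x^2 - 3*x - 63 is on top; that piece has area ∫[-5,-3] (2*x^3 + 12*x^2 - 2*x - 60) dx = 16.
On [-3, 2], y = -x - 3 is on top; that piece has area ∫[-3,2] (-(2*x^3 + 12*x^2 - 2*x - 60)) dx = 375/2.
Total enclosed area = 16 + 375/2 = 407/2.

407/2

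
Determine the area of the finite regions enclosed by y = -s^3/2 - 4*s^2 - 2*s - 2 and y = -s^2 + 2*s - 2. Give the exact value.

4

Set the curves equal: -s^3/2 - 4*s^2 - 2*s - 2 = -s^2 + 2*s - 2, so -s^3/2 - 3*s^2 - 4*s = 0, which factors as -s*(s + 2)*(s + 4)/2 = 0. The curves meet at s = -4, -2, 0.
On [-4, -2], y = -s^2 + 2*s - 2 is on top; that piece has area ∫[-4,-2] (-(-s^3/2 - 3*s^2 - 4*s)) ds = 2.
On [-2, 0], y = -s^3/2 - 4*s^2 - 2*s - 2 is on top; that piece has area ∫[-2,0] (-s^3/2 - 3*s^2 - 4*s) ds = 2.
Total enclosed area = 2 + 2 = 4.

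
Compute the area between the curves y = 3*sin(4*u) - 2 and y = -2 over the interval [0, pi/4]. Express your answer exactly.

3/2

On [0, pi/4], (3*sin(4*u) - 2) - (-2) = 3*sin(4*u) is ≥ 0 throughout, so the area is a single integral of |3*sin(4*u)|.
∫[0,pi/4] (3*sin(4*u)) du = 3/2.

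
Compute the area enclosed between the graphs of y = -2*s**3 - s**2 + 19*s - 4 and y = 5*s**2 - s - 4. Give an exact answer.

Set the curves equal: -2*s**3 - s**2 + 19*s - 4 = 5*s**2 - s - 4, so -2*s**3 - 6*s**2 + 20*s = 0, which factors as -2*s*(s - 2)*(s + 5) = 0. The curves meet at s = -5, 0, 2.
On [-5, 0], y = 5*s**2 - s - 4 is on top; that piece has area ∫[-5,0] (-(-2*s**3 - 6*s**2 + 20*s)) ds = 375/2.
On [0, 2], y = -2*s**3 - s**2 + 19*s - 4 is on top; that piece has area ∫[0,2] (-2*s**3 - 6*s**2 + 20*s) ds = 16.
Total enclosed area = 375/2 + 16 = 407/2.

407/2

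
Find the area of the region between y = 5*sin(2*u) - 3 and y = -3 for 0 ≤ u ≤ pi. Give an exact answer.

10

The difference (5*sin(2*u) - 3) - (-3) = 5*sin(2*u) changes sign at u = pi/2 inside [0, pi], so split the integral there.
∫[0,pi/2] (5*sin(2*u)) du = 5.
∫[pi/2,pi] (5*sin(2*u)) du = -5; the area of that piece is 5.
Total area = 5 + 5 = 10.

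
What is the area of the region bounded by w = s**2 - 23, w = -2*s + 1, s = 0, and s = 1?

On [0, 1], (s**2 - 23) - (-2*s + 1) = s**2 + 2*s - 24 is ≤ 0 throughout, so the area is a single integral of |s**2 + 2*s - 24|.
∫[0,1] (s**2 + 2*s - 24) ds = -68/3; the area of that piece is 68/3.

68/3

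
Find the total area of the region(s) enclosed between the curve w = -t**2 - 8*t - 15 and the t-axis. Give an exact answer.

4/3

The curve meets the t-axis where -t**2 - 8*t - 15 = 0, i.e. -(t + 3)*(t + 5) = 0, at t = -5, -3.
On [-5, -3] the curve lies above the axis; ∫[-5,-3] (-t**2 - 8*t - 15) dt = 4/3, giving area 4/3.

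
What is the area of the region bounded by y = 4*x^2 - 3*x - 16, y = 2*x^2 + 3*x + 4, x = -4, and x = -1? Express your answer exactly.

The difference (4*x^2 - 3*x - 16) - (2*x^2 + 3*x + 4) = 2*x^2 - 6*x - 20 changes sign at x = -2 inside [-4, -1], so split the integral there.
∫[-4,-2] (2*x^2 - 6*x - 20) dx = 100/3.
∫[-2,-1] (2*x^2 - 6*x - 20) dx = -19/3; the area of that piece is 19/3.
Total area = 100/3 + 19/3 = 119/3.

119/3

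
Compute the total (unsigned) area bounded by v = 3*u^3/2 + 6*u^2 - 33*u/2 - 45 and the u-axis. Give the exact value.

863/4

The curve meets the u-axis where 3*u^3/2 + 6*u^2 - 33*u/2 - 45 = 0, i.e. 3*(u - 3)*(u + 2)*(u + 5)/2 = 0, at u = -5, -2, 3.
On [-5, -2] the curve lies above the axis; ∫[-5,-2] (3*u^3/2 + 6*u^2 - 33*u/2 - 45) du = 351/8, giving area 351/8.
On [-2, 3] the curve lies below the axis; ∫[-2,3] (3*u^3/2 + 6*u^2 - 33*u/2 - 45) du = -1375/8, giving area 1375/8.
Total area = 351/8 + 1375/8 = 863/4.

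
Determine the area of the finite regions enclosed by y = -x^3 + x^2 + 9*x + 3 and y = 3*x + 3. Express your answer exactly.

Set the curves equal: -x^3 + x^2 + 9*x + 3 = 3*x + 3, so -x^3 + x^2 + 6*x = 0, which factors as -x*(x - 3)*(x + 2) = 0. The curves meet at x = -2, 0, 3.
On [-2, 0], y = 3*x + 3 is on top; that piece has area ∫[-2,0] (-(-x^3 + x^2 + 6*x)) dx = 16/3.
On [0, 3], y = -x^3 + x^2 + 9*x + 3 is on top; that piece has area ∫[0,3] (-x^3 + x^2 + 6*x) dx = 63/4.
Total enclosed area = 16/3 + 63/4 = 253/12.

253/12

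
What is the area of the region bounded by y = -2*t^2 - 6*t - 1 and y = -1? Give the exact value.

Set the curves equal: -2*t^2 - 6*t - 1 = -1, so -2*t^2 - 6*t = 0, which factors as -2*t*(t + 3) = 0. The curves meet at t = -3, 0.
On [-3, 0], y = -2*t^2 - 6*t - 1 is on top; that piece has area ∫[-3,0] (-2*t^2 - 6*t) dt = 9.

9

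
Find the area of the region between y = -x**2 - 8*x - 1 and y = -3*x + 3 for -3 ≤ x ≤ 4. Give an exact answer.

The difference (-x**2 - 8*x - 1) - (-3*x + 3) = -x**2 - 5*x - 4 changes sign at x = -1 inside [-3, 4], so split the integral there.
∫[-3,-1] (-x**2 - 5*x - 4) dx = 10/3.
∫[-1,4] (-x**2 - 5*x - 4) dx = -475/6; the area of that piece is 475/6.
Total area = 10/3 + 475/6 = 165/2.

165/2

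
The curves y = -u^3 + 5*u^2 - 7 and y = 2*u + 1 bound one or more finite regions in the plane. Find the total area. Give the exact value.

Set the curves equal: -u^3 + 5*u^2 - 7 = 2*u + 1, so -u^3 + 5*u^2 - 2*u - 8 = 0, which factors as -(u - 4)*(u - 2)*(u + 1) = 0. The curves meet at u = -1, 2, 4.
On [-1, 2], y = 2*u + 1 is on top; that piece has area ∫[-1,2] (-(-u^3 + 5*u^2 - 2*u - 8)) du = 63/4.
On [2, 4], y = -u^3 + 5*u^2 - 7 is on top; that piece has area ∫[2,4] (-u^3 + 5*u^2 - 2*u - 8) du = 16/3.
Total enclosed area = 63/4 + 16/3 = 253/12.

253/12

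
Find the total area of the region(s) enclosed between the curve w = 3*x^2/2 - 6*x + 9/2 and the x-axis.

The curve meets the x-axis where 3*x^2/2 - 6*x + 9/2 = 0, i.e. 3*(x - 3)*(x - 1)/2 = 0, at x = 1, 3.
On [1, 3] the curve lies below the axis; ∫[1,3] (3*x^2/2 - 6*x + 9/2) dx = -2, giving area 2.

2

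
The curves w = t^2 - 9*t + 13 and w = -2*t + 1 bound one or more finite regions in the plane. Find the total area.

1/6

Set the curves equal: t^2 - 9*t + 13 = -2*t + 1, so t^2 - 7*t + 12 = 0, which factors as (t - 4)*(t - 3) = 0. The curves meet at t = 3, 4.
On [3, 4], w = -2*t + 1 is on top; that piece has area ∫[3,4] (-(t^2 - 7*t + 12)) dt = 1/6.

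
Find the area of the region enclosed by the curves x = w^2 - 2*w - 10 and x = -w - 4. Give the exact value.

Both boundary curves give x as a function of w, so integrate with respect to w. Setting them equal: w^2 - w - 6 = 0, i.e. (w - 3)*(w + 2) = 0, so they meet at w = -2, 3.
For w in [-2, 3], x = w^2 - 2*w - 10 is on the left; area = ∫[-2,3] (-(w^2 - w - 6)) dw = 125/6.

125/6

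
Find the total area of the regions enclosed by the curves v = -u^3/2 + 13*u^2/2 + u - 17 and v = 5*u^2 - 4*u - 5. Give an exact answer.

407/8

Set the curves equal: -u^3/2 + 13*u^2/2 + u - 17 = 5*u^2 - 4*u - 5, so -u^3/2 + 3*u^2/2 + 5*u - 12 = 0, which factors as -(u - 4)*(u - 2)*(u + 3)/2 = 0. The curves meet at u = -3, 2, 4.
On [-3, 2], v = 5*u^2 - 4*u - 5 is on top; that piece has area ∫[-3,2] (-(-u^3/2 + 3*u^2/2 + 5*u - 12)) du = 375/8.
On [2, 4], v = -u^3/2 + 13*u^2/2 + u - 17 is on top; that piece has area ∫[2,4] (-u^3/2 + 3*u^2/2 + 5*u - 12) du = 4.
Total enclosed area = 375/8 + 4 = 407/8.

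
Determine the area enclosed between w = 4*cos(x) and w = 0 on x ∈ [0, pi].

8

The difference (4*cos(x)) - (0) = 4*cos(x) changes sign at x = pi/2 inside [0, pi], so split the integral there.
∫[0,pi/2] (4*cos(x)) dx = 4.
∫[pi/2,pi] (4*cos(x)) dx = -4; the area of that piece is 4.
Total area = 4 + 4 = 8.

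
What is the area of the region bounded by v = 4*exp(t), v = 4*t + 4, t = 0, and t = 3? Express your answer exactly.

On [0, 3], (4*exp(t)) - (4*t + 4) = -4*t + 4*exp(t) - 4 is ≥ 0 throughout, so the area is a single integral of |-4*t + 4*exp(t) - 4|.
∫[0,3] (-4*t + 4*exp(t) - 4) dt = -34 + 4*exp(3).

-34 + 4*exp(3)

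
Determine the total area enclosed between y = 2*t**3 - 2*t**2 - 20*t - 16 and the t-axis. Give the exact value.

443/3

The curve meets the t-axis where 2*t**3 - 2*t**2 - 20*t - 16 = 0, i.e. 2*(t - 4)*(t + 1)*(t + 2) = 0, at t = -2, -1, 4.
On [-2, -1] the curve lies above the axis; ∫[-2,-1] (2*t**3 - 2*t**2 - 20*t - 16) dt = 11/6, giving area 11/6.
On [-1, 4] the curve lies below the axis; ∫[-1,4] (2*t**3 - 2*t**2 - 20*t - 16) dt = -875/6, giving area 875/6.
Total area = 11/6 + 875/6 = 443/3.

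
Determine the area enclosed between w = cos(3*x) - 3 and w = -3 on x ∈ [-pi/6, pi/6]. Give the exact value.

On [-pi/6, pi/6], (cos(3*x) - 3) - (-3) = cos(3*x) is ≥ 0 throughout, so the area is a single integral of |cos(3*x)|.
∫[-pi/6,pi/6] (cos(3*x)) dx = 2/3.

2/3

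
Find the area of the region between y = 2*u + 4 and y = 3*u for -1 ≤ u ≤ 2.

On [-1, 2], (2*u + 4) - (3*u) = -u + 4 is ≥ 0 throughout, so the area is a single integral of |-u + 4|.
∫[-1,2] (-u + 4) du = 21/2.

21/2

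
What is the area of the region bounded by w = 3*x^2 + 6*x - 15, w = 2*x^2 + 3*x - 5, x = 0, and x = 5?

The difference (3*x^2 + 6*x - 15) - (2*x^2 + 3*x - 5) = x^2 + 3*x - 10 changes sign at x = 2 inside [0, 5], so split the integral there.
∫[0,2] (x^2 + 3*x - 10) dx = -34/3; the area of that piece is 34/3.
∫[2,5] (x^2 + 3*x - 10) dx = 81/2.
Total area = 34/3 + 81/2 = 311/6.

311/6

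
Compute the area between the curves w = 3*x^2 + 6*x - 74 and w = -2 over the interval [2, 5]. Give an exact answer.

The difference (3*x^2 + 6*x - 74) - (-2) = 3*x^2 + 6*x - 72 changes sign at x = 4 inside [2, 5], so split the integral there.
∫[2,4] (3*x^2 + 6*x - 72) dx = -52; the area of that piece is 52.
∫[4,5] (3*x^2 + 6*x - 72) dx = 16.
Total area = 52 + 16 = 68.

68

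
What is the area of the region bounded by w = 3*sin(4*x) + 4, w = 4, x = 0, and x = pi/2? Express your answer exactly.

The difference (3*sin(4*x) + 4) - (4) = 3*sin(4*x) changes sign at x = pi/4 inside [0, pi/2], so split the integral there.
∫[0,pi/4] (3*sin(4*x)) dx = 3/2.
∫[pi/4,pi/2] (3*sin(4*x)) dx = -3/2; the area of that piece is 3/2.
Total area = 3/2 + 3/2 = 3.

3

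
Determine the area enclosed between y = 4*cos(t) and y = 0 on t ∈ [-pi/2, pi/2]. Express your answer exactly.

On [-pi/2, pi/2], (4*cos(t)) - (0) = 4*cos(t) is ≥ 0 throughout, so the area is a single integral of |4*cos(t)|.
∫[-pi/2,pi/2] (4*cos(t)) dt = 8.

8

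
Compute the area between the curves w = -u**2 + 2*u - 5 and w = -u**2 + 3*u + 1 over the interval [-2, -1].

9/2

On [-2, -1], (-u**2 + 2*u - 5) - (-u**2 + 3*u + 1) = -u - 6 is ≤ 0 throughout, so the area is a single integral of |-u - 6|.
∫[-2,-1] (-u - 6) du = -9/2; the area of that piece is 9/2.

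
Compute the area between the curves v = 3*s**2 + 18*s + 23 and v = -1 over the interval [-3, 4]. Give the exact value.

326

The difference (3*s**2 + 18*s + 23) - (-1) = 3*s**2 + 18*s + 24 changes sign at s = -2 inside [-3, 4], so split the integral there.
∫[-3,-2] (3*s**2 + 18*s + 24) ds = -2; the area of that piece is 2.
∫[-2,4] (3*s**2 + 18*s + 24) ds = 324.
Total area = 2 + 324 = 326.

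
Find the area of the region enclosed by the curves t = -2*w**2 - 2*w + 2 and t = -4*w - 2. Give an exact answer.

Both boundary curves give t as a function of w, so integrate with respect to w. Setting them equal: -2*w**2 + 2*w + 4 = 0, i.e. -2*(w - 2)*(w + 1) = 0, so they meet at w = -1, 2.
For w in [-1, 2], t = -2*w**2 - 2*w + 2 is on the right; area = ∫[-1,2] (-2*w**2 + 2*w + 4) dw = 9.

9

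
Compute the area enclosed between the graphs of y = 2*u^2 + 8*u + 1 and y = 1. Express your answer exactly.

64/3

Set the curves equal: 2*u^2 + 8*u + 1 = 1, so 2*u^2 + 8*u = 0, which factors as 2*u*(u + 4) = 0. The curves meet at u = -4, 0.
On [-4, 0], y = 1 is on top; that piece has area ∫[-4,0] (-(2*u^2 + 8*u)) du = 64/3.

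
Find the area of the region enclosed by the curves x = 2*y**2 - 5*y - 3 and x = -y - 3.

8/3

Both boundary curves give x as a function of y, so integrate with respect to y. Setting them equal: 2*y**2 - 4*y = 0, i.e. 2*y*(y - 2) = 0, so they meet at y = 0, 2.
For y in [0, 2], x = 2*y**2 - 5*y - 3 is on the left; area = ∫[0,2] (-(2*y**2 - 4*y)) dy = 8/3.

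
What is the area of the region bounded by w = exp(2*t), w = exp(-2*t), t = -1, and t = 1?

The difference (exp(2*t)) - (exp(-2*t)) = exp(2*t) - exp(-2*t) changes sign at t = 0 inside [-1, 1], so split the integral there.
∫[-1,0] (exp(2*t) - exp(-2*t)) dt = -exp(2)/2 - exp(-2)/2 + 1; the area of that piece is -1 + exp(-2)/2 + exp(2)/2.
∫[0,1] (exp(2*t) - exp(-2*t)) dt = -1 + exp(-2)/2 + exp(2)/2.
Total area = (-1 + exp(-2)/2 + exp(2)/2) + (-1 + exp(-2)/2 + exp(2)/2) = -2 + exp(-2) + exp(2).

-2 + exp(-2) + exp(2)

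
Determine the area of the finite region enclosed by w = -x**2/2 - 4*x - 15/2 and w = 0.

2/3

Set the curves equal: -x**2/2 - 4*x - 15/2 = 0, so -x**2/2 - 4*x - 15/2 = 0, which factors as -(x + 3)*(x + 5)/2 = 0. The curves meet at x = -5, -3.
On [-5, -3], w = -x**2/2 - 4*x - 15/2 is on top; that piece has area ∫[-5,-3] (-x**2/2 - 4*x - 15/2) dx = 2/3.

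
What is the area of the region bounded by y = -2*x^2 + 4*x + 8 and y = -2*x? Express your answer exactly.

Set the curves equal: -2*x^2 + 4*x + 8 = -2*x, so -2*x^2 + 6*x + 8 = 0, which factors as -2*(x - 4)*(x + 1) = 0. The curves meet at x = -1, 4.
On [-1, 4], y = -2*x^2 + 4*x + 8 is on top; that piece has area ∫[-1,4] (-2*x^2 + 6*x + 8) dx = 125/3.

125/3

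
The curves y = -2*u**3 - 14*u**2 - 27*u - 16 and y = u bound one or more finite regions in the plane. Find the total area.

Set the curves equal: -2*u**3 - 14*u**2 - 27*u - 16 = u, so -2*u**3 - 14*u**2 - 28*u - 16 = 0, which factors as -2*(u + 1)*(u + 2)*(u + 4) = 0. The curves meet at u = -4, -2, -1.
On [-4, -2], y = u is on top; that piece has area ∫[-4,-2] (-(-2*u**3 - 14*u**2 - 28*u - 16)) du = 16/3.
On [-2, -1], y = -2*u**3 - 14*u**2 - 27*u - 16 is on top; that piece has area ∫[-2,-1] (-2*u**3 - 14*u**2 - 28*u - 16) du = 5/6.
Total enclosed area = 16/3 + 5/6 = 37/6.

37/6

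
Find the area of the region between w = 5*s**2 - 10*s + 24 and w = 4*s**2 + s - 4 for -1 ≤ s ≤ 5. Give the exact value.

241/3

The difference (5*s**2 - 10*s + 24) - (4*s**2 + s - 4) = s**2 - 11*s + 28 changes sign at s = 4 inside [-1, 5], so split the integral there.
∫[-1,4] (s**2 - 11*s + 28) ds = 475/6.
∫[4,5] (s**2 - 11*s + 28) ds = -7/6; the area of that piece is 7/6.
Total area = 475/6 + 7/6 = 241/3.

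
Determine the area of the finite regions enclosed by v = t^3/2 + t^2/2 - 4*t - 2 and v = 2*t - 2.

937/24

Set the curves equal: t^3/2 + t^2/2 - 4*t - 2 = 2*t - 2, so t^3/2 + t^2/2 - 6*t = 0, which factors as t*(t - 3)*(t + 4)/2 = 0. The curves meet at t = -4, 0, 3.
On [-4, 0], v = t^3/2 + t^2/2 - 4*t - 2 is on top; that piece has area ∫[-4,0] (t^3/2 + t^2/2 - 6*t) dt = 80/3.
On [0, 3], v = 2*t - 2 is on top; that piece has area ∫[0,3] (-(t^3/2 + t^2/2 - 6*t)) dt = 99/8.
Total enclosed area = 80/3 + 99/8 = 937/24.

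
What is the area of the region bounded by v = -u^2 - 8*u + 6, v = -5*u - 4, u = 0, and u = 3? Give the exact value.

The difference (-u^2 - 8*u + 6) - (-5*u - 4) = -u^2 - 3*u + 10 changes sign at u = 2 inside [0, 3], so split the integral there.
∫[0,2] (-u^2 - 3*u + 10) du = 34/3.
∫[2,3] (-u^2 - 3*u + 10) du = -23/6; the area of that piece is 23/6.
Total area = 34/3 + 23/6 = 91/6.

91/6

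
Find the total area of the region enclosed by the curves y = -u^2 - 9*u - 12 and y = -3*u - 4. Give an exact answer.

4/3

Set the curves equal: -u^2 - 9*u - 12 = -3*u - 4, so -u^2 - 6*u - 8 = 0, which factors as -(u + 2)*(u + 4) = 0. The curves meet at u = -4, -2.
On [-4, -2], y = -u^2 - 9*u - 12 is on top; that piece has area ∫[-4,-2] (-u^2 - 6*u - 8) du = 4/3.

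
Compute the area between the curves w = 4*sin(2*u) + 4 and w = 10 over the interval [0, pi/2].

On [0, pi/2], (4*sin(2*u) + 4) - (10) = 4*sin(2*u) - 6 is ≤ 0 throughout, so the area is a single integral of |4*sin(2*u) - 6|.
∫[0,pi/2] (4*sin(2*u) - 6) du = 4 - 3*pi; the area of that piece is -4 + 3*pi.

-4 + 3*pi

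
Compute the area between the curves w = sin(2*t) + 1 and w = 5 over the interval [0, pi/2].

On [0, pi/2], (sin(2*t) + 1) - (5) = sin(2*t) - 4 is ≤ 0 throughout, so the area is a single integral of |sin(2*t) - 4|.
∫[0,pi/2] (sin(2*t) - 4) dt = 1 - 2*pi; the area of that piece is -1 + 2*pi.

-1 + 2*pi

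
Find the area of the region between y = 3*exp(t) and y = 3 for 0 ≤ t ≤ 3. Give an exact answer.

-12 + 3*exp(3)

On [0, 3], (3*exp(t)) - (3) = 3*exp(t) - 3 is ≥ 0 throughout, so the area is a single integral of |3*exp(t) - 3|.
∫[0,3] (3*exp(t) - 3) dt = -12 + 3*exp(3).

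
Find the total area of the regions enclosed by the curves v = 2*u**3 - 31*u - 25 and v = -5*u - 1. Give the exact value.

Set the curves equal: 2*u**3 - 31*u - 25 = -5*u - 1, so 2*u**3 - 26*u - 24 = 0, which factors as 2*(u - 4)*(u + 1)*(u + 3) = 0. The curves meet at u = -3, -1, 4.
On [-3, -1], v = 2*u**3 - 31*u - 25 is on top; that piece has area ∫[-3,-1] (2*u**3 - 26*u - 24) du = 16.
On [-1, 4], v = -5*u - 1 is on top; that piece has area ∫[-1,4] (-(2*u**3 - 26*u - 24)) du = 375/2.
Total enclosed area = 16 + 375/2 = 407/2.

407/2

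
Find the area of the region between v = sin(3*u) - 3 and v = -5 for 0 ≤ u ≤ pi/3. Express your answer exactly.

On [0, pi/3], (sin(3*u) - 3) - (-5) = sin(3*u) + 2 is ≥ 0 throughout, so the area is a single integral of |sin(3*u) + 2|.
∫[0,pi/3] (sin(3*u) + 2) du = 2/3 + 2*pi/3.

2/3 + 2*pi/3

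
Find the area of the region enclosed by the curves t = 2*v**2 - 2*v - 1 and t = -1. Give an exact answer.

Both boundary curves give t as a function of v, so integrate with respect to v. Setting them equal: 2*v**2 - 2*v = 0, i.e. 2*v*(v - 1) = 0, so they meet at v = 0, 1.
For v in [0, 1], t = 2*v**2 - 2*v - 1 is on the left; area = ∫[0,1] (-(2*v**2 - 2*v)) dv = 1/3.

1/3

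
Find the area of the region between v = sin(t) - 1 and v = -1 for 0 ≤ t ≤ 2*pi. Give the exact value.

4

The difference (sin(t) - 1) - (-1) = sin(t) changes sign at t = pi inside [0, 2*pi], so split the integral there.
∫[0,pi] (sin(t)) dt = 2.
∫[pi,2*pi] (sin(t)) dt = -2; the area of that piece is 2.
Total area = 2 + 2 = 4.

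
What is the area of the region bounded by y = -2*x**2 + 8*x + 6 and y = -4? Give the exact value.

Set the curves equal: -2*x**2 + 8*x + 6 = -4, so -2*x**2 + 8*x + 10 = 0, which factors as -2*(x - 5)*(x + 1) = 0. The curves meet at x = -1, 5.
On [-1, 5], y = -2*x**2 + 8*x + 6 is on top; that piece has area ∫[-1,5] (-2*x**2 + 8*x + 10) dx = 72.

72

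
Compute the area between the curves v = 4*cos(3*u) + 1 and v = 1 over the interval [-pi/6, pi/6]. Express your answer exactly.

On [-pi/6, pi/6], (4*cos(3*u) + 1) - (1) = 4*cos(3*u) is ≥ 0 throughout, so the area is a single integral of |4*cos(3*u)|.
∫[-pi/6,pi/6] (4*cos(3*u)) du = 8/3.

8/3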